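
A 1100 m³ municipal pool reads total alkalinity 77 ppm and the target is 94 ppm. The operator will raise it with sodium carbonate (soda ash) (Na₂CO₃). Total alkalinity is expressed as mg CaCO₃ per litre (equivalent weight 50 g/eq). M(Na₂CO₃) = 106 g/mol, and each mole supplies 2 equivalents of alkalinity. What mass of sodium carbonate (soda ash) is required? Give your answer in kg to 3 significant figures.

19.8 kg

Volume: 1100 m³ = 1,100,000 L.
Alkalinity to add: (94 − 77) = 17 mg/L as CaCO₃ × 1,100,000 L = 18,700 g as CaCO₃.
Equivalents: 18,700 g ÷ 50 g/eq = 374 eq.
Each mole of Na₂CO₃ supplies 2 eq, so 374 / 2 = 187 mol.
Mass: 187 mol × 106 g/mol = 19,820 g.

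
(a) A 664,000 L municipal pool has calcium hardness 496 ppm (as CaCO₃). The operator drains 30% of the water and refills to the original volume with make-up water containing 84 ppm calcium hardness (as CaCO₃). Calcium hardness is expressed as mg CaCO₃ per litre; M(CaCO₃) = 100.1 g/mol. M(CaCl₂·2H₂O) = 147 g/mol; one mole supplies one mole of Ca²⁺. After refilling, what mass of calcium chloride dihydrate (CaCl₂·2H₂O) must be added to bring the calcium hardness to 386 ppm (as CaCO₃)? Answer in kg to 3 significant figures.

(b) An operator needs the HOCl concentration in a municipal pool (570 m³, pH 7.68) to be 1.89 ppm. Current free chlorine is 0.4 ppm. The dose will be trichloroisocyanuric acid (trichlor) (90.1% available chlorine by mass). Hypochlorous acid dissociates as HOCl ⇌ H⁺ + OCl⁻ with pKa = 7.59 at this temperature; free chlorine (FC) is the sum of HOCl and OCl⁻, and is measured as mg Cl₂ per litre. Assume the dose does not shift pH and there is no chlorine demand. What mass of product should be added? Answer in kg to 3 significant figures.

(a) After draining 30% and refilling: 496 × 0.70 + 84 × 0.30 = 372.4 ppm.
(a) Deficit to target: 386 − 372.4 = 13.6 mg/L.
(a) As CaCO₃: 13.6 mg/L × 664,000 L = 9030 g; ÷ 100.1 = 90.21 mol Ca²⁺.
(a) Mass: 90.21 × 147 = 13,260 g.

(b) Volume: 570 m³ = 570,000 L.
(b) [OCl⁻]/[HOCl] = 10^(pH − pKa) = 10^(7.68 − 7.59) = 1.23; fraction as HOCl = 1/(1 + 1.23) = 0.4484.
(b) Free chlorine required for 1.89 ppm HOCl: 1.89 / 0.4484 = 4.215 ppm.
(b) FC to add: 4.215 − 0.4 = 3.815 mg/L as Cl₂.
(b) Cl₂ equivalent: 3.815 mg/L × 570,000 L = 2175 g.
(b) Product at 90.1% available Cl: 2175 / 0.901 = 2414 g.

(a) 13.3 kg; (b) 2.41 kg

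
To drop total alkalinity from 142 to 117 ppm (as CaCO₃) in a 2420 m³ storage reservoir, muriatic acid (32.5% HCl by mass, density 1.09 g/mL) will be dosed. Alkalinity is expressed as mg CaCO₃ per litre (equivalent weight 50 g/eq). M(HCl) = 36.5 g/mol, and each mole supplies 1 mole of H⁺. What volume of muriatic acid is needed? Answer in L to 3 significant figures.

125 L

Volume: 2420 m³ = 2,420,000 L.
Alkalinity to neutralize: (142 − 117) = 25 mg/L as CaCO₃ × 2,420,000 L = 60,500 g as CaCO₃.
Equivalents of H⁺ required: 60,500 ÷ 50 g/eq = 1210 eq = 1210 mol HCl.
Mass of HCl: 1210 × 36.5 = 44,160 g.
Mass of 32.5% solution: 44,160 / 0.325 = 135,900 g.
Volume: 135,900 g ÷ 1.09 g/mL = 124,700 mL.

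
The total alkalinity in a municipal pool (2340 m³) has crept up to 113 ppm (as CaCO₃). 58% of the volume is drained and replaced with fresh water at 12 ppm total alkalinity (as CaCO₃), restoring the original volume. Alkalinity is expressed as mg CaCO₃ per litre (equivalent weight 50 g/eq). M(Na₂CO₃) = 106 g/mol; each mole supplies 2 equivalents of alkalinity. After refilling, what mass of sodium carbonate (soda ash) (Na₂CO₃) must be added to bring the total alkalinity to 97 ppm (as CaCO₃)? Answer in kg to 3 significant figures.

Volume: 2340 m³ = 2,340,000 L.
After draining 58% and refilling: 113 × 0.42 + 12 × 0.58 = 54.42 ppm.
Deficit to target: 97 − 54.42 = 42.58 mg/L.
As CaCO₃: 42.58 mg/L × 2,340,000 L = 99,640 g; ÷ 50 g/eq ÷ 2 = 996.4 mol Na₂CO₃.
Mass: 996.4 × 106 = 105,600 g.

106 kg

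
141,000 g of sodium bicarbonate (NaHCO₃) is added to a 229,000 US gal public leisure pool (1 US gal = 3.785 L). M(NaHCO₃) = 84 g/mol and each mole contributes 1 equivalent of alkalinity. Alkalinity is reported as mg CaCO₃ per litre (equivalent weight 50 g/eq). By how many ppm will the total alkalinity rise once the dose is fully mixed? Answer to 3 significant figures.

Volume: 229,000 US gal × 3.785 L/gal = 866,765 L.
Moles of NaHCO₃: 141,000 g ÷ 84 g/mol = 1679 mol → 1679 eq of alkalinity.
As CaCO₃: 1679 eq × 50 g/eq = 83,930 g.
Rise: 83,930 g / 866,765 L × 1000 = 96.83 mg/L.

96.8 ppm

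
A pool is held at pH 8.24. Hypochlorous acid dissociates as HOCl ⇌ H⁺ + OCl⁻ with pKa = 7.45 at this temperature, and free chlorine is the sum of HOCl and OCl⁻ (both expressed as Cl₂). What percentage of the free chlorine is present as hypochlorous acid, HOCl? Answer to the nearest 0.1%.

14.0%

[OCl⁻]/[HOCl] = 10^(pH − pKa) = 10^(8.24 − 7.45) = 10^0.79 = 6.166.
Fraction as HOCl = 1 / (1 + 6.166) = 0.1395.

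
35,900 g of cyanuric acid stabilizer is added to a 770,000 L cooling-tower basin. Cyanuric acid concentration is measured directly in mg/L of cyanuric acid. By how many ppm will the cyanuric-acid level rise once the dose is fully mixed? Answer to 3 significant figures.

Rise: 35,900 g / 770,000 L × 1000 = 46.62 mg/L.

46.6 ppm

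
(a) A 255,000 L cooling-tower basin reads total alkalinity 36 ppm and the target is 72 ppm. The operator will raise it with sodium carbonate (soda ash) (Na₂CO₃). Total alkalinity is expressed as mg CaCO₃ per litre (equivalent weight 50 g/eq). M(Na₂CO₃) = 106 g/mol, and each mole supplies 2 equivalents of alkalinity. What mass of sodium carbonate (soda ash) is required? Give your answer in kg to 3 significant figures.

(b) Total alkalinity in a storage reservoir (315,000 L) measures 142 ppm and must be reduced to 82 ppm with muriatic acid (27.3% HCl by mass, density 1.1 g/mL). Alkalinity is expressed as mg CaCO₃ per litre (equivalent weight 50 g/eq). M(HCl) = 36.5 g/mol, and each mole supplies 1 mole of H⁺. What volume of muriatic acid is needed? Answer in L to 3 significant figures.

(a) 9.73 kg; (b) 45.9 L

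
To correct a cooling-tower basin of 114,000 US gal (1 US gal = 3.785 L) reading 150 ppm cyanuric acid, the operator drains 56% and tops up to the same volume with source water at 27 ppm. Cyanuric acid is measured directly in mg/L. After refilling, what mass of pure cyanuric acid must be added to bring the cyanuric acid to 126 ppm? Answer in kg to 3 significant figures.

19.4 kg

Volume: 114,000 US gal × 3.785 L/gal = 431,490 L.
After draining 56% and refilling: 150 × 0.44 + 27 × 0.56 = 81.12 ppm.
Deficit to target: 126 − 81.12 = 44.88 mg/L.
Mass: 44.88 mg/L × 431,490 L = 19,370 g cyanuric acid.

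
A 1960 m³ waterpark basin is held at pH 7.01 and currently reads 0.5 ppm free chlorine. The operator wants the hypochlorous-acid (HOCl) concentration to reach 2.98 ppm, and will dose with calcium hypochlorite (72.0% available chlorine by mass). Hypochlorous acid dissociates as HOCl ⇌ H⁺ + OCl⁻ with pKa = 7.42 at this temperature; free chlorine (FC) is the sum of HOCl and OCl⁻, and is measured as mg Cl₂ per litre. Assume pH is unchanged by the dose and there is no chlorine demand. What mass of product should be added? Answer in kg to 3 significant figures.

9.91 kg

Volume: 1960 m³ = 1,960,000 L.
[OCl⁻]/[HOCl] = 10^(pH − pKa) = 10^(7.01 − 7.42) = 0.389; fraction as HOCl = 1/(1 + 0.389) = 0.7199.
Free chlorine required for 2.98 ppm HOCl: 2.98 / 0.7199 = 4.139 ppm.
FC to add: 4.139 − 0.5 = 3.639 mg/L as Cl₂.
Cl₂ equivalent: 3.639 mg/L × 1,960,000 L = 7133 g.
Product at 72.0% available Cl: 7133 / 0.72 = 9907 g.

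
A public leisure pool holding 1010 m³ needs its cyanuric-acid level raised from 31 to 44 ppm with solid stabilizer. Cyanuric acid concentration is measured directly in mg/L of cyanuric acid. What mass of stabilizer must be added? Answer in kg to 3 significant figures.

13.1 kg

Volume: 1010 m³ = 1,010,000 L.
CYA to add: (44 − 31) = 13 mg/L × 1,010,000 L = 13,130 g cyanuric acid.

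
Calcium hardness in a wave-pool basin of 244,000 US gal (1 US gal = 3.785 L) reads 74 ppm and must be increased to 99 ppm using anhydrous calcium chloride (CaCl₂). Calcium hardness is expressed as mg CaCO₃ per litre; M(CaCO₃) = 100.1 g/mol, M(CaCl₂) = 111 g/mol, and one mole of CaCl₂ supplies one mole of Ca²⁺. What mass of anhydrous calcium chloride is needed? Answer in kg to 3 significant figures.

Volume: 244,000 US gal × 3.785 L/gal = 923,540 L.
Hardness to add: (99 − 74) = 25 mg/L as CaCO₃ × 923,540 L = 23,090 g as CaCO₃.
Moles of Ca²⁺ (1 mol Ca²⁺ ≡ 1 mol CaCO₃): 23,090 / 100.1 g/mol = 230.7 mol.
Mass of CaCl₂: 230.7 × 111 = 25,600 g.

25.6 kg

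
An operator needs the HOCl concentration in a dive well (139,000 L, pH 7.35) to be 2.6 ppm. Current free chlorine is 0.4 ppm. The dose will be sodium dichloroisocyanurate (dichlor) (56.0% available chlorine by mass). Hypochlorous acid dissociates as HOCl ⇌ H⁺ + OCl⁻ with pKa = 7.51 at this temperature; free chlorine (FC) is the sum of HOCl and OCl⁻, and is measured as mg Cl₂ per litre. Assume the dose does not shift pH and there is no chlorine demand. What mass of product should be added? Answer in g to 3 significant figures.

993 g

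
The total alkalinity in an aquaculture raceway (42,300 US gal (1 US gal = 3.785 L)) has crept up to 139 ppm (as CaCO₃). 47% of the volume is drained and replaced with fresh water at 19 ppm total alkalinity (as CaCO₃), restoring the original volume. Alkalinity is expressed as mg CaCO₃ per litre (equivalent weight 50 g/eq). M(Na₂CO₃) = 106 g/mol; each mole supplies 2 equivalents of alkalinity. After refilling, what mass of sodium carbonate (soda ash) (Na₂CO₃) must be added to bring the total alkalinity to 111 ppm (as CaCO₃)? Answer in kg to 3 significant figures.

Volume: 42,300 US gal × 3.785 L/gal = 160,106 L.
After draining 47% and refilling: 139 × 0.53 + 19 × 0.47 = 82.6 ppm.
Deficit to target: 111 − 82.6 = 28.4 mg/L.
As CaCO₃: 28.4 mg/L × 160,106 L = 4547 g; ÷ 50 g/eq ÷ 2 = 45.47 mol Na₂CO₃.
Mass: 45.47 × 106 = 4820 g.

4.82 kg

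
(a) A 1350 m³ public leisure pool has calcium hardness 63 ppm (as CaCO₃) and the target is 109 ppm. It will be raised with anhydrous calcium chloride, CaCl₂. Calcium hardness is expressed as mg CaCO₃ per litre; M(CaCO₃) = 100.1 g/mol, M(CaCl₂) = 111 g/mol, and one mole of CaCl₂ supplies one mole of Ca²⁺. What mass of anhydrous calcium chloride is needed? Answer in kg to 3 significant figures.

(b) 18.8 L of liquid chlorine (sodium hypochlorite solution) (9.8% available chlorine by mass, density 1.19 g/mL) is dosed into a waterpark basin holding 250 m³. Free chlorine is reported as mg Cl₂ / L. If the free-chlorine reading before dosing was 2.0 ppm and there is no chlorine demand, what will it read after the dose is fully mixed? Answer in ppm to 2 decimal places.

(a) 68.9 kg; (b) 10.77 ppm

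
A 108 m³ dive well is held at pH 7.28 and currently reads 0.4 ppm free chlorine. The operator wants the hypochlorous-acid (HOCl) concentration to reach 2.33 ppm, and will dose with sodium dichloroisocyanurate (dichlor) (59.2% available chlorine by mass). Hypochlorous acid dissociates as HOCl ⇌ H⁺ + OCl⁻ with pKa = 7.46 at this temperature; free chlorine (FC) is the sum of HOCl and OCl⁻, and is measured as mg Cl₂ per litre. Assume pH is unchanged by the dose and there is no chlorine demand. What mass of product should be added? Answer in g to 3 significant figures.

Volume: 108 m³ = 108,000 L.
[OCl⁻]/[HOCl] = 10^(pH − pKa) = 10^(7.28 − 7.46) = 0.6607; fraction as HOCl = 1/(1 + 0.6607) = 0.6022.
Free chlorine required for 2.33 ppm HOCl: 2.33 / 0.6022 = 3.869 ppm.
FC to add: 3.869 − 0.4 = 3.469 mg/L as Cl₂.
Cl₂ equivalent: 3.469 mg/L × 108,000 L = 374.7 g.
Product at 59.2% available Cl: 374.7 / 0.592 = 632.9 g.

633 g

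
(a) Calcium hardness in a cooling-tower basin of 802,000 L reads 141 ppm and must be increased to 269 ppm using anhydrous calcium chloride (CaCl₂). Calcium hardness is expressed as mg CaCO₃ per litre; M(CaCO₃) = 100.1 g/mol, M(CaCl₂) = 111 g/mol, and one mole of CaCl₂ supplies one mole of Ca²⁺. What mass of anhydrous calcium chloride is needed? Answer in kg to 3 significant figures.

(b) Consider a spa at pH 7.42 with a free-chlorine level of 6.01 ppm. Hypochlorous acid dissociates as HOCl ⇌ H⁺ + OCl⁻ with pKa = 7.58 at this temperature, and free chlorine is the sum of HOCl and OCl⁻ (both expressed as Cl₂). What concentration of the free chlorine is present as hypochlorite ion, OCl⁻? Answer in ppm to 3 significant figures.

(a) 114 kg; (b) 2.46 ppm

(a) Hardness to add: (269 − 141) = 128 mg/L as CaCO₃ × 802,000 L = 102,700 g as CaCO₃.
(a) Moles of Ca²⁺ (1 mol Ca²⁺ ≡ 1 mol CaCO₃): 102,700 / 100.1 g/mol = 1026 mol.
(a) Mass of CaCl₂: 1026 × 111 = 113,800 g.

(b) [OCl⁻]/[HOCl] = 10^(pH − pKa) = 10^(7.42 − 7.58) = 10^-0.16 = 0.6918.
(b) Fraction as HOCl = 1 / (1 + 0.6918) = 0.5911.
(b) OCl⁻ = (1 − 0.5911) × 6.01 ppm = 2.458 ppm.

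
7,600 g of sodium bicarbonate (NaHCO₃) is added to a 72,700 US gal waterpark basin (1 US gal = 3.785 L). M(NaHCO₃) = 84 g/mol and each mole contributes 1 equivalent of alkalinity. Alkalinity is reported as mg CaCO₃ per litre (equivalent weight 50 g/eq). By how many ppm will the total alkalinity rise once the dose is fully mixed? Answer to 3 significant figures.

Volume: 72,700 US gal × 3.785 L/gal = 275,170 L.
Moles of NaHCO₃: 7,600 g ÷ 84 g/mol = 90.48 mol → 90.48 eq of alkalinity.
As CaCO₃: 90.48 eq × 50 g/eq = 4524 g.
Rise: 4524 g / 275,170 L × 1000 = 16.44 mg/L.

16.4 ppm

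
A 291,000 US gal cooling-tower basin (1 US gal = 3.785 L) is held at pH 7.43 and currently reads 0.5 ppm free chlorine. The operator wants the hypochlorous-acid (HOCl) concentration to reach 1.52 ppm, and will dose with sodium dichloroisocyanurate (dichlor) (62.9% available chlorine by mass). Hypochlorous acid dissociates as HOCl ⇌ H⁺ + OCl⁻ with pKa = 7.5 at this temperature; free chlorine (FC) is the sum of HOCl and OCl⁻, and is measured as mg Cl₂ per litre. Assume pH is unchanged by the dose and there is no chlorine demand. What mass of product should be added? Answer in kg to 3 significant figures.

4.05 kg

Volume: 291,000 US gal × 3.785 L/gal = 1,101,435 L.
[OCl⁻]/[HOCl] = 10^(pH − pKa) = 10^(7.43 − 7.5) = 0.8511; fraction as HOCl = 1/(1 + 0.8511) = 0.5402.
Free chlorine required for 1.52 ppm HOCl: 1.52 / 0.5402 = 2.814 ppm.
FC to add: 2.814 − 0.5 = 2.314 mg/L as Cl₂.
Cl₂ equivalent: 2.314 mg/L × 1,101,435 L = 2548 g.
Product at 62.9% available Cl: 2548 / 0.629 = 4052 g.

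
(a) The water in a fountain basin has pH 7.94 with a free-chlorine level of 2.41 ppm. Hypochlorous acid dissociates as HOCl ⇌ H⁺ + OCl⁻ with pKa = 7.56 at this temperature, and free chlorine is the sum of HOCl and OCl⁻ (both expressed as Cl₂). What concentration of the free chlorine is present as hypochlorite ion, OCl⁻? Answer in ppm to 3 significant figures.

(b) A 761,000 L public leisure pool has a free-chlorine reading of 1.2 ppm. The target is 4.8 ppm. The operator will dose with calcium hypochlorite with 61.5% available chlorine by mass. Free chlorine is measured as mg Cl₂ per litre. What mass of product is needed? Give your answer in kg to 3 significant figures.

(a) [OCl⁻]/[HOCl] = 10^(pH − pKa) = 10^(7.94 − 7.56) = 10^0.38 = 2.399.
(a) Fraction as HOCl = 1 / (1 + 2.399) = 0.2942.
(a) OCl⁻ = (1 − 0.2942) × 2.41 ppm = 1.701 ppm.

(b) Chlorine deficit: 4.8 − 1.2 = 3.6 ppm = 3.6 mg/L as Cl₂.
(b) Cl₂ equivalent needed: 3.6 mg/L × 761,000 L = 2,740,000 mg = 2740 g.
(b) Product at 61.5% available chlorine: 2740 / 0.615 = 4455 g.

(a) 1.70 ppm; (b) 4.45 kg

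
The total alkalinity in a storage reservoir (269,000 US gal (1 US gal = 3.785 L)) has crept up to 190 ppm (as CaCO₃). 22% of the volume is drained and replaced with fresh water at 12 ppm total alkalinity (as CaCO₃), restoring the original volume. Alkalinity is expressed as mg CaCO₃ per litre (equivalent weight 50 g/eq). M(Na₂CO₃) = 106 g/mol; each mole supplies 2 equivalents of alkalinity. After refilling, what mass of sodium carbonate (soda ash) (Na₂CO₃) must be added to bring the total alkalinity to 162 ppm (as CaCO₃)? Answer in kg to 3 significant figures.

12.0 kg

Volume: 269,000 US gal × 3.785 L/gal = 1,018,165 L.
After draining 22% and refilling: 190 × 0.78 + 12 × 0.22 = 150.84 ppm.
Deficit to target: 162 − 150.84 = 11.16 mg/L.
As CaCO₃: 11.16 mg/L × 1,018,165 L = 11,360 g; ÷ 50 g/eq ÷ 2 = 113.6 mol Na₂CO₃.
Mass: 113.6 × 106 = 12,040 g.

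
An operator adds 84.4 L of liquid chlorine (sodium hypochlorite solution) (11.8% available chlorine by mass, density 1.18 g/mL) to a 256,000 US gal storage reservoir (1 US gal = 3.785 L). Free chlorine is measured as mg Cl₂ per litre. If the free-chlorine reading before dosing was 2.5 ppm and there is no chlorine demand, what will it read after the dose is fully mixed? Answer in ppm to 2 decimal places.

14.63 ppm

Volume: 256,000 US gal × 3.785 L/gal = 968,960 L.
Mass of solution: 84.4 L × 1000 mL/L × 1.18 g/mL = 99,590 g.
Available chlorine delivered: 99,590 g × 0.118 = 11,750 g as Cl₂.
Concentration rise: 11,750 g / 968,960 L = 12.13 mg/L = 12.13 ppm.
Final FC: 2.5 + 12.13 = 14.63 ppm.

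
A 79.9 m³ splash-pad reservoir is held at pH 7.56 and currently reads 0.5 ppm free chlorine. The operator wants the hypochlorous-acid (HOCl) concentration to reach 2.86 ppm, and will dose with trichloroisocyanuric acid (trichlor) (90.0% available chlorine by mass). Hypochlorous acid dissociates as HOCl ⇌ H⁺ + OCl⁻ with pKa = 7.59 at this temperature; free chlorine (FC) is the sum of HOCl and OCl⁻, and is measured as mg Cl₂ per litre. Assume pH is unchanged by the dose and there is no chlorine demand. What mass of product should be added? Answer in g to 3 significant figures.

Volume: 79.9 m³ = 79,900 L.
[OCl⁻]/[HOCl] = 10^(pH − pKa) = 10^(7.56 − 7.59) = 0.9333; fraction as HOCl = 1/(1 + 0.9333) = 0.5173.
Free chlorine required for 2.86 ppm HOCl: 2.86 / 0.5173 = 5.529 ppm.
FC to add: 5.529 − 0.5 = 5.029 mg/L as Cl₂.
Cl₂ equivalent: 5.029 mg/L × 79,900 L = 401.8 g.
Product at 90.0% available Cl: 401.8 / 0.9 = 446.5 g.

446 g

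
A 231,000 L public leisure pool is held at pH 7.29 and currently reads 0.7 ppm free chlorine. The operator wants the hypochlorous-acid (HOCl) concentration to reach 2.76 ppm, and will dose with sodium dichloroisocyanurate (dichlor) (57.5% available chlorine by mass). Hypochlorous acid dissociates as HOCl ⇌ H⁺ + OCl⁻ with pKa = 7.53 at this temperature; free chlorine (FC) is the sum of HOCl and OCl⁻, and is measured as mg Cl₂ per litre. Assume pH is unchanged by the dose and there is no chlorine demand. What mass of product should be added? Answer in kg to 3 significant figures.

[OCl⁻]/[HOCl] = 10^(pH − pKa) = 10^(7.29 − 7.53) = 0.5754; fraction as HOCl = 1/(1 + 0.5754) = 0.6347.
Free chlorine required for 2.76 ppm HOCl: 2.76 / 0.6347 = 4.348 ppm.
FC to add: 4.348 − 0.7 = 3.648 mg/L as Cl₂.
Cl₂ equivalent: 3.648 mg/L × 231,000 L = 842.7 g.
Product at 57.5% available Cl: 842.7 / 0.575 = 1466 g.

1.47 kg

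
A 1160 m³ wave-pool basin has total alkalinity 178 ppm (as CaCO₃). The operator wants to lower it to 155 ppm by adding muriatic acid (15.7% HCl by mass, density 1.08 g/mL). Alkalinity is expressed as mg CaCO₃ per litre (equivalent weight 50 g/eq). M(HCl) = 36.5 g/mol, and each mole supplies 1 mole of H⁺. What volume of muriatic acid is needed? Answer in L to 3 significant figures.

Volume: 1160 m³ = 1,160,000 L.
Alkalinity to neutralize: (178 − 155) = 23 mg/L as CaCO₃ × 1,160,000 L = 26,680 g as CaCO₃.
Equivalents of H⁺ required: 26,680 ÷ 50 g/eq = 533.6 eq = 533.6 mol HCl.
Mass of HCl: 533.6 × 36.5 = 19,480 g.
Mass of 15.7% solution: 19,480 / 0.157 = 124,100 g.
Volume: 124,100 g ÷ 1.08 g/mL = 114,900 mL.

115 L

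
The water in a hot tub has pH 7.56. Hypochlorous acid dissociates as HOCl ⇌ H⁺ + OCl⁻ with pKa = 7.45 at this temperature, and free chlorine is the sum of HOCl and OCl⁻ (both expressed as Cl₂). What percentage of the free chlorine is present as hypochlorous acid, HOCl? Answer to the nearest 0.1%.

43.7%

[OCl⁻]/[HOCl] = 10^(pH − pKa) = 10^(7.56 − 7.45) = 10^0.11 = 1.288.
Fraction as HOCl = 1 / (1 + 1.288) = 0.437.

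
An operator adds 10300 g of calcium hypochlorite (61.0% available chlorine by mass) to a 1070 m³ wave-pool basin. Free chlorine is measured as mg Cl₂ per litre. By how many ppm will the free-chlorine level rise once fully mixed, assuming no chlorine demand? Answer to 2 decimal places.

Volume: 1070 m³ = 1,070,000 L.
Available chlorine delivered: 10,300 g × 0.61 = 6283 g as Cl₂.
Concentration rise: 6283 g / 1,070,000 L = 5.872 mg/L = 5.87 ppm.

5.87 ppm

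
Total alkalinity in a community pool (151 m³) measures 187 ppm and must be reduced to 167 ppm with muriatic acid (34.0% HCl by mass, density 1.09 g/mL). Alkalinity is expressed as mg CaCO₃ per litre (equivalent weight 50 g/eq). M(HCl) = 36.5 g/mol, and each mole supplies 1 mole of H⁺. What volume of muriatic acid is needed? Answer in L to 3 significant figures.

Volume: 151 m³ = 151,000 L.
Alkalinity to neutralize: (187 − 167) = 20 mg/L as CaCO₃ × 151,000 L = 3020 g as CaCO₃.
Equivalents of H⁺ required: 3020 ÷ 50 g/eq = 60.4 eq = 60.4 mol HCl.
Mass of HCl: 60.4 × 36.5 = 2205 g.
Mass of 34.0% solution: 2205 / 0.34 = 6484 g.
Volume: 6484 g ÷ 1.09 g/mL = 5949 mL.

5.95 L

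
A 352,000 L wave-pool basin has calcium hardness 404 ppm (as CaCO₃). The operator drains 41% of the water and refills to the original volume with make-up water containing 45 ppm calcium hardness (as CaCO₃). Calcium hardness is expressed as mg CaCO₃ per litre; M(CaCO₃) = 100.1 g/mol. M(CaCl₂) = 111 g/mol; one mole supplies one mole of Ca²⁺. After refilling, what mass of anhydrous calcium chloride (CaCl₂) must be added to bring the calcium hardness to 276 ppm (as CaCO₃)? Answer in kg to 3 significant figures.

After draining 41% and refilling: 404 × 0.59 + 45 × 0.41 = 256.81 ppm.
Deficit to target: 276 − 256.81 = 19.19 mg/L.
As CaCO₃: 19.19 mg/L × 352,000 L = 6755 g; ÷ 100.1 = 67.48 mol Ca²⁺.
Mass: 67.48 × 111 = 7490 g.

7.49 kg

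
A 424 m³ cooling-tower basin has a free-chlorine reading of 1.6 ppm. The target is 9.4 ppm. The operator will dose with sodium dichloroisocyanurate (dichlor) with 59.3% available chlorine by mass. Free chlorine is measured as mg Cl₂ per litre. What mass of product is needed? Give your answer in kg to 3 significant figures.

Volume: 424 m³ = 424,000 L.
Chlorine deficit: 9.4 − 1.6 = 7.8 ppm = 7.8 mg/L as Cl₂.
Cl₂ equivalent needed: 7.8 mg/L × 424,000 L = 3,307,000 mg = 3307 g.
Product at 59.3% available chlorine: 3307 / 0.593 = 5577 g.

5.58 kg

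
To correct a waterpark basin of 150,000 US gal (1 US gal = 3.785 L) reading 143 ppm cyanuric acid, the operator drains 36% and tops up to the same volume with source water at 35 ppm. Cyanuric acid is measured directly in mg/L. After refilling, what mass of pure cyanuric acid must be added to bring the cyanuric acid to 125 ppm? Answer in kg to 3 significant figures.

11.9 kg

Volume: 150,000 US gal × 3.785 L/gal = 567,750 L.
After draining 36% and refilling: 143 × 0.64 + 35 × 0.36 = 104.12 ppm.
Deficit to target: 125 − 104.12 = 20.88 mg/L.
Mass: 20.88 mg/L × 567,750 L = 11,850 g cyanuric acid.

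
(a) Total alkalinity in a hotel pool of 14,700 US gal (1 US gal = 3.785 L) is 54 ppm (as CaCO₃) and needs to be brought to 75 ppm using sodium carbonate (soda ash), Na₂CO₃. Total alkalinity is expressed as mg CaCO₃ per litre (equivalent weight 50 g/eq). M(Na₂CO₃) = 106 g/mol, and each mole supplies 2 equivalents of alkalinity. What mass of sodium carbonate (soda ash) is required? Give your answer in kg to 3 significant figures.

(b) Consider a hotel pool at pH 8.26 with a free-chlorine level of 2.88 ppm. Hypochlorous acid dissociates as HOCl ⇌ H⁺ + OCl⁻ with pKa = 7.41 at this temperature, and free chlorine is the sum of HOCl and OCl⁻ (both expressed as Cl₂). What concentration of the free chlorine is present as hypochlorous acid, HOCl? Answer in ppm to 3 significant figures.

(a) Volume: 14,700 US gal × 3.785 L/gal = 55,640 L.
(a) Alkalinity to add: (75 − 54) = 21 mg/L as CaCO₃ × 55,640 L = 1168 g as CaCO₃.
(a) Equivalents: 1168 g ÷ 50 g/eq = 23.37 eq.
(a) Each mole of Na₂CO₃ supplies 2 eq, so 23.37 / 2 = 11.68 mol.
(a) Mass: 11.68 mol × 106 g/mol = 1239 g.

(b) [OCl⁻]/[HOCl] = 10^(pH − pKa) = 10^(8.26 − 7.41) = 10^0.85 = 7.079.
(b) Fraction as HOCl = 1 / (1 + 7.079) = 0.1238.
(b) HOCl = 0.1238 × 2.88 ppm = 0.3565 ppm.

(a) 1.24 kg; (b) 0.356 ppm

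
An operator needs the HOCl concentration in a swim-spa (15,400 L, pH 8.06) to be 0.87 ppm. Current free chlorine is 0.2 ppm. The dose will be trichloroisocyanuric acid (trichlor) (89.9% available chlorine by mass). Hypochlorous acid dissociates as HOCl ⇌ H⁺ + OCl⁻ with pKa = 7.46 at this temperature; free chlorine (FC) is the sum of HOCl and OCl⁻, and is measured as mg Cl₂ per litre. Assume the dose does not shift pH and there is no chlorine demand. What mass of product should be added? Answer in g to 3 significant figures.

[OCl⁻]/[HOCl] = 10^(pH − pKa) = 10^(8.06 − 7.46) = 3.981; fraction as HOCl = 1/(1 + 3.981) = 0.2008.
Free chlorine required for 0.87 ppm HOCl: 0.87 / 0.2008 = 4.334 ppm.
FC to add: 4.334 − 0.2 = 4.134 mg/L as Cl₂.
Cl₂ equivalent: 4.134 mg/L × 15,400 L = 63.66 g.
Product at 89.9% available Cl: 63.66 / 0.899 = 70.81 g.

70.8 g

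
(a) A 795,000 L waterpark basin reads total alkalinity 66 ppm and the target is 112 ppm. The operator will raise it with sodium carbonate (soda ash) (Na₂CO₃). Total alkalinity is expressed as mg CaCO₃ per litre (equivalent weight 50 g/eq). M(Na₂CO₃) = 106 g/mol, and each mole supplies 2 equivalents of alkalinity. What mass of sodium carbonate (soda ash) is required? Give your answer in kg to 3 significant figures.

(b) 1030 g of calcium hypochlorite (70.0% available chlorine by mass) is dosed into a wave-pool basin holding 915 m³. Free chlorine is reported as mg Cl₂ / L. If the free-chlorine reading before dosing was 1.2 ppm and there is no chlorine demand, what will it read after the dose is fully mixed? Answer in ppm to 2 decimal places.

(a) 38.8 kg; (b) 1.99 ppm

(a) Alkalinity to add: (112 − 66) = 46 mg/L as CaCO₃ × 795,000 L = 36,570 g as CaCO₃.
(a) Equivalents: 36,570 g ÷ 50 g/eq = 731.4 eq.
(a) Each mole of Na₂CO₃ supplies 2 eq, so 731.4 / 2 = 365.7 mol.
(a) Mass: 365.7 mol × 106 g/mol = 38,760 g.

(b) Volume: 915 m³ = 915,000 L.
(b) Available chlorine delivered: 1030 g × 0.7 = 721 g as Cl₂.
(b) Concentration rise: 721 g / 915,000 L = 0.788 mg/L = 0.79 ppm.
(b) Final FC: 1.2 + 0.79 = 1.99 ppm.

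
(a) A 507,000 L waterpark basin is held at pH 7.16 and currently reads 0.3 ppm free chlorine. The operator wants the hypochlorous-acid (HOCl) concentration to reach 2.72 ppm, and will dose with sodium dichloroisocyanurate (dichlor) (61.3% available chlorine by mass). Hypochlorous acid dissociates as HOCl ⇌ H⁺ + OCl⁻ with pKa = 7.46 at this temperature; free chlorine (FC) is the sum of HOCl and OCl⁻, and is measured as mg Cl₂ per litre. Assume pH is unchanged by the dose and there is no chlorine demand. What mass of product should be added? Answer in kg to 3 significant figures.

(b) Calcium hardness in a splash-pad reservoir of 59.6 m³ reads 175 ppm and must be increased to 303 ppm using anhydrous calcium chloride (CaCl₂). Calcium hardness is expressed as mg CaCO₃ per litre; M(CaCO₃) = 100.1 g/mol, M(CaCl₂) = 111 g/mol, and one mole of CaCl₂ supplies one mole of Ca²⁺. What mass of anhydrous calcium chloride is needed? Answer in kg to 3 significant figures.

(a) [OCl⁻]/[HOCl] = 10^(pH − pKa) = 10^(7.16 − 7.46) = 0.5012; fraction as HOCl = 1/(1 + 0.5012) = 0.6661.
(a) Free chlorine required for 2.72 ppm HOCl: 2.72 / 0.6661 = 4.083 ppm.
(a) FC to add: 4.083 − 0.3 = 3.783 mg/L as Cl₂.
(a) Cl₂ equivalent: 3.783 mg/L × 507,000 L = 1918 g.
(a) Product at 61.3% available Cl: 1918 / 0.613 = 3129 g.

(b) Volume: 59.6 m³ = 59,600 L.
(b) Hardness to add: (303 − 175) = 128 mg/L as CaCO₃ × 59,600 L = 7629 g as CaCO₃.
(b) Moles of Ca²⁺ (1 mol Ca²⁺ ≡ 1 mol CaCO₃): 7629 / 100.1 g/mol = 76.21 mol.
(b) Mass of CaCl₂: 76.21 × 111 = 8460 g.

(a) 3.13 kg; (b) 8.46 kg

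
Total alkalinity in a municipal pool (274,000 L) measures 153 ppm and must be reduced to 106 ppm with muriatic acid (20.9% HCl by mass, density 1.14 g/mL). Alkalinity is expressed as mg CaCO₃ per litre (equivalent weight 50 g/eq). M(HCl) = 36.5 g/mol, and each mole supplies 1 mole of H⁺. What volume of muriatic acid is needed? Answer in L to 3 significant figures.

39.5 L

Alkalinity to neutralize: (153 − 106) = 47 mg/L as CaCO₃ × 274,000 L = 12,880 g as CaCO₃.
Equivalents of H⁺ required: 12,880 ÷ 50 g/eq = 257.6 eq = 257.6 mol HCl.
Mass of HCl: 257.6 × 36.5 = 9401 g.
Mass of 20.9% solution: 9401 / 0.209 = 44,980 g.
Volume: 44,980 g ÷ 1.14 g/mL = 39,460 mL.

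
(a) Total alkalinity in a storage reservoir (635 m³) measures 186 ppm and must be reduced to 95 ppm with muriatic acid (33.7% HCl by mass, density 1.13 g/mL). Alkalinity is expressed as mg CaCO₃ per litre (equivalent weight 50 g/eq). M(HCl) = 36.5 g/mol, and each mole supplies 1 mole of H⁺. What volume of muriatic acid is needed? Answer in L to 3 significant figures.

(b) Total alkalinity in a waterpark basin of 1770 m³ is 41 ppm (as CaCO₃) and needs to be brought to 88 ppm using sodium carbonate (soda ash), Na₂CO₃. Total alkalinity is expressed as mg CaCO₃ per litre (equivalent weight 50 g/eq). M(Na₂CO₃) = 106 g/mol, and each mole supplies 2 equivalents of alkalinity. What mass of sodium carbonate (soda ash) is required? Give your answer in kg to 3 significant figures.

(a) 111 L; (b) 88.2 kg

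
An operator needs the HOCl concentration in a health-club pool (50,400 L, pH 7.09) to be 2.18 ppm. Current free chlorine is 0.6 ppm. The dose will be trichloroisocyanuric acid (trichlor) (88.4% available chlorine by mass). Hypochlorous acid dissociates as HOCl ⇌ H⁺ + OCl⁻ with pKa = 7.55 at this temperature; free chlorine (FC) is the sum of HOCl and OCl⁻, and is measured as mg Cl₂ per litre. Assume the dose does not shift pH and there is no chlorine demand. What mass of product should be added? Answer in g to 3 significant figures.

133 g

[OCl⁻]/[HOCl] = 10^(pH − pKa) = 10^(7.09 − 7.55) = 0.3467; fraction as HOCl = 1/(1 + 0.3467) = 0.7425.
Free chlorine required for 2.18 ppm HOCl: 2.18 / 0.7425 = 2.936 ppm.
FC to add: 2.936 − 0.6 = 2.336 mg/L as Cl₂.
Cl₂ equivalent: 2.336 mg/L × 50,400 L = 117.7 g.
Product at 88.4% available Cl: 117.7 / 0.884 = 133.2 g.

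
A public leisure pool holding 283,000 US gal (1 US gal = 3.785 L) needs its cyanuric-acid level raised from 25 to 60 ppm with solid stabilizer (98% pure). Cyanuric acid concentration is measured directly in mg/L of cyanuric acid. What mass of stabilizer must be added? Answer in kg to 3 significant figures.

38.3 kg

Volume: 283,000 US gal × 3.785 L/gal = 1,071,155 L.
CYA to add: (60 − 25) = 35 mg/L × 1,071,155 L = 37,490 g cyanuric acid.
At 98% purity: 37,490 / 0.98 = 38,260 g product.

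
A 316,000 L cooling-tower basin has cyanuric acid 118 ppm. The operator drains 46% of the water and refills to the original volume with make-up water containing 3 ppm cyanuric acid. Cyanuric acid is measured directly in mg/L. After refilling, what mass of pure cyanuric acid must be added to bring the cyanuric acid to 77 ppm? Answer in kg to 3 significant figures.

After draining 46% and refilling: 118 × 0.54 + 3 × 0.46 = 65.1 ppm.
Deficit to target: 77 − 65.1 = 11.9 mg/L.
Mass: 11.9 mg/L × 316,000 L = 3760 g cyanuric acid.

3.76 kg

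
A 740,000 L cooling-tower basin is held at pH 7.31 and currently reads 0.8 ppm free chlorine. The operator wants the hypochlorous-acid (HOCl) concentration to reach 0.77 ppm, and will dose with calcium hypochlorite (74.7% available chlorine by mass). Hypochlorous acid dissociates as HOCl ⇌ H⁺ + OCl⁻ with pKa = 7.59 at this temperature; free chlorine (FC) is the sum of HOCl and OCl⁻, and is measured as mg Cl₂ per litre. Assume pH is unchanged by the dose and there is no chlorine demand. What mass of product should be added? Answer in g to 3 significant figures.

371 g

[OCl⁻]/[HOCl] = 10^(pH − pKa) = 10^(7.31 − 7.59) = 0.5248; fraction as HOCl = 1/(1 + 0.5248) = 0.6558.
Free chlorine required for 0.77 ppm HOCl: 0.77 / 0.6558 = 1.174 ppm.
FC to add: 1.174 − 0.8 = 0.3741 mg/L as Cl₂.
Cl₂ equivalent: 0.3741 mg/L × 740,000 L = 276.8 g.
Product at 74.7% available Cl: 276.8 / 0.747 = 370.6 g.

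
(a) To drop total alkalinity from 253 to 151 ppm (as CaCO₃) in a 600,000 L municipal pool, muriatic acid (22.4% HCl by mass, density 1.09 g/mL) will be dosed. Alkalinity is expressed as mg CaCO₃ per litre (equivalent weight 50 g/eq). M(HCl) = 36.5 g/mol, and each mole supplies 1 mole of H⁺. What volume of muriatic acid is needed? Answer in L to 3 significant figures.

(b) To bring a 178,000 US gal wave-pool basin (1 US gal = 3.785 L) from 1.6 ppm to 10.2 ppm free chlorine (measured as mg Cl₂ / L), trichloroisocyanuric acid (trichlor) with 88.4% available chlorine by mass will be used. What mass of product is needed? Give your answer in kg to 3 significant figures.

(a) Alkalinity to neutralize: (253 − 151) = 102 mg/L as CaCO₃ × 600,000 L = 61,200 g as CaCO₃.
(a) Equivalents of H⁺ required: 61,200 ÷ 50 g/eq = 1224 eq = 1224 mol HCl.
(a) Mass of HCl: 1224 × 36.5 = 44,680 g.
(a) Mass of 22.4% solution: 44,680 / 0.224 = 199,400 g.
(a) Volume: 199,400 g ÷ 1.09 g/mL = 183,000 mL.

(b) Volume: 178,000 US gal × 3.785 L/gal = 673,730 L.
(b) Chlorine deficit: 10.2 − 1.6 = 8.6 ppm = 8.6 mg/L as Cl₂.
(b) Cl₂ equivalent needed: 8.6 mg/L × 673,730 L = 5,794,000 mg = 5794 g.
(b) Product at 88.4% available chlorine: 5794 / 0.884 = 6554 g.

(a) 183 L; (b) 6.55 kg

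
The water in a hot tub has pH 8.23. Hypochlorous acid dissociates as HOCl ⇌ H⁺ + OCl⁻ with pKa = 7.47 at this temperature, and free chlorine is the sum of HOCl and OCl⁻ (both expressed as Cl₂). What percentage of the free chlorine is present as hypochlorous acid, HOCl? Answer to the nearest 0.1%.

14.8%

[OCl⁻]/[HOCl] = 10^(pH − pKa) = 10^(8.23 − 7.47) = 10^0.76 = 5.754.
Fraction as HOCl = 1 / (1 + 5.754) = 0.1481.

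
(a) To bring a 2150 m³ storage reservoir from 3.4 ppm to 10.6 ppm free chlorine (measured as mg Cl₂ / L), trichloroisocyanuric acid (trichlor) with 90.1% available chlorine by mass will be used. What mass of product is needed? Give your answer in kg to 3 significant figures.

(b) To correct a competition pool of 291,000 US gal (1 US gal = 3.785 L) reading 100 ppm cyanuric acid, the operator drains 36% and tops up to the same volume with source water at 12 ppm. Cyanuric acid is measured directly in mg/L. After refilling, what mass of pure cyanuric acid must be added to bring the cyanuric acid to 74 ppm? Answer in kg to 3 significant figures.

(a) 17.2 kg; (b) 6.26 kg

(a) Volume: 2150 m³ = 2,150,000 L.
(a) Chlorine deficit: 10.6 − 3.4 = 7.2 ppm = 7.2 mg/L as Cl₂.
(a) Cl₂ equivalent needed: 7.2 mg/L × 2,150,000 L = 15,480,000 mg = 15,480 g.
(a) Product at 90.1% available chlorine: 15,480 / 0.901 = 17,180 g.

(b) Volume: 291,000 US gal × 3.785 L/gal = 1,101,435 L.
(b) After draining 36% and refilling: 100 × 0.64 + 12 × 0.36 = 68.32 ppm.
(b) Deficit to target: 74 − 68.32 = 5.68 mg/L.
(b) Mass: 5.68 mg/L × 1,101,435 L = 6256 g cyanuric acid.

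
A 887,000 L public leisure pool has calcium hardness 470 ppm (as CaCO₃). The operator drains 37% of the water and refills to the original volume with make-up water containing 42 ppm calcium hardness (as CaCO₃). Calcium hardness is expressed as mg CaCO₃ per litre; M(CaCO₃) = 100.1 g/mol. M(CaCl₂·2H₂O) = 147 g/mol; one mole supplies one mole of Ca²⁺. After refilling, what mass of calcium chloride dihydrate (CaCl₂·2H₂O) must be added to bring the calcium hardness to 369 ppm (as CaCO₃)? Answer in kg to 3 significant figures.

74.7 kg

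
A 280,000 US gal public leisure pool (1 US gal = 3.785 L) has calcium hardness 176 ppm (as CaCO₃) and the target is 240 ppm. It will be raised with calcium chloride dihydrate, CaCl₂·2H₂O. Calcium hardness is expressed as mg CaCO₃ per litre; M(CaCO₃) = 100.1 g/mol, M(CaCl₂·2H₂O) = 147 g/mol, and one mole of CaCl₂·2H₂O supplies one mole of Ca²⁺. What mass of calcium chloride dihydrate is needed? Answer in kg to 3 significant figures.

99.6 kg

Volume: 280,000 US gal × 3.785 L/gal = 1,059,800 L.
Hardness to add: (240 − 176) = 64 mg/L as CaCO₃ × 1,059,800 L = 67,830 g as CaCO₃.
Moles of Ca²⁺ (1 mol Ca²⁺ ≡ 1 mol CaCO₃): 67,830 / 100.1 g/mol = 677.6 mol.
Mass of CaCl₂·2H₂O: 677.6 × 147 = 99,610 g.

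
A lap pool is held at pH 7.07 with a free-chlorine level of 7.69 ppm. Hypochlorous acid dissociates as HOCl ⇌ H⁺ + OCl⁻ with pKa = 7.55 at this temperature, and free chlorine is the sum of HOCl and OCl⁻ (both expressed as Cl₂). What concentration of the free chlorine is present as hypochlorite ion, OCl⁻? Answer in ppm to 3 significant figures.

[OCl⁻]/[HOCl] = 10^(pH − pKa) = 10^(7.07 − 7.55) = 10^-0.48 = 0.3311.
Fraction as HOCl = 1 / (1 + 0.3311) = 0.7512.
OCl⁻ = (1 − 0.7512) × 7.69 ppm = 1.913 ppm.

1.91 ppm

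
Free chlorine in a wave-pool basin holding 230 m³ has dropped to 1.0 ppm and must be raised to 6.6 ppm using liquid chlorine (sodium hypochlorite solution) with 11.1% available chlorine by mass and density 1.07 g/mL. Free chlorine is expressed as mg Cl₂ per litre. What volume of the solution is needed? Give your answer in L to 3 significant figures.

10.8 L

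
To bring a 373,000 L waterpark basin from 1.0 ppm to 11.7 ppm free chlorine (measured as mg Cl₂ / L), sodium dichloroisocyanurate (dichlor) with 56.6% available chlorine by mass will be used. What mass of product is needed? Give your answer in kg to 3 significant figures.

Chlorine deficit: 11.7 − 1.0 = 10.7 ppm = 10.7 mg/L as Cl₂.
Cl₂ equivalent needed: 10.7 mg/L × 373,000 L = 3,991,000 mg = 3991 g.
Product at 56.6% available chlorine: 3991 / 0.566 = 7051 g.

7.05 kg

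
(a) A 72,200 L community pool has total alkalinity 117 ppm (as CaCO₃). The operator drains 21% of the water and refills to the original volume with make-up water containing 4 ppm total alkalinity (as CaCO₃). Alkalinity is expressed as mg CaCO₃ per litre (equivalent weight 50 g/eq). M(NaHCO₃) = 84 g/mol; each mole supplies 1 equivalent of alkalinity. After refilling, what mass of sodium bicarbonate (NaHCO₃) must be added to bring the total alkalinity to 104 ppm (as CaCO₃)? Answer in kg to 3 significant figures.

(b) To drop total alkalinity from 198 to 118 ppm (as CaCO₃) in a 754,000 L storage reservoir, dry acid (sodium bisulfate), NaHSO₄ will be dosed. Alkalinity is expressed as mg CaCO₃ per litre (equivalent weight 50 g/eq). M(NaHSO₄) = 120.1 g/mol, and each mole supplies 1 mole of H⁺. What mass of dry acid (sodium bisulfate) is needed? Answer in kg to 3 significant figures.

(a) After draining 21% and refilling: 117 × 0.79 + 4 × 0.21 = 93.27 ppm.
(a) Deficit to target: 104 − 93.27 = 10.73 mg/L.
(a) As CaCO₃: 10.73 mg/L × 72,200 L = 774.7 g; ÷ 50 g/eq ÷ 1 = 15.49 mol NaHCO₃.
(a) Mass: 15.49 × 84 = 1302 g.

(b) Alkalinity to neutralize: (198 − 118) = 80 mg/L as CaCO₃ × 754,000 L = 60,320 g as CaCO₃.
(b) Equivalents of H⁺ required: 60,320 ÷ 50 g/eq = 1206 eq = 1206 mol NaHSO₄.
(b) Mass of NaHSO₄: 1206 × 120.1 = 144,900 g.

(a) 1.30 kg; (b) 145 kg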